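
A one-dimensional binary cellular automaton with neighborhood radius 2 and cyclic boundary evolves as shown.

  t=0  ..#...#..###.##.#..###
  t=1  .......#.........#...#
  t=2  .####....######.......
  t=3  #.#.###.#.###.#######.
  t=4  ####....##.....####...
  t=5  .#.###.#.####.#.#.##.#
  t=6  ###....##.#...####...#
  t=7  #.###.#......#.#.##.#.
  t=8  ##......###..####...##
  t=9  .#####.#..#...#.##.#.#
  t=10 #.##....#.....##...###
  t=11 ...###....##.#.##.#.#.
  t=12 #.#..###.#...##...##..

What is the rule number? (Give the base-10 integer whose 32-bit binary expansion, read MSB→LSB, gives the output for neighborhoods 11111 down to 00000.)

  [31] ##### => #  t=2,i=11
  [30] ####. => .  t=2,i=3
  [29] ###.# => .  t=0,i=11
  [28] ###.. => #  t=0,i=21
  [27] ##.## => .  t=0,i=12
  [26] ##.#. => .  t=0,i=15
  [25] ##..# => .  t=0,i=0
  [24] ##... => #  t=2,i=5
  [23] #.### => .  t=3,i=4
  [22] #.##. => .  t=0,i=13
  [21] #.#.# => #  t=3,i=0
  [20] #.#.. => .  t=0,i=16
  [19] #..## => .  t=0,i=8
  [18] #..#. => .  t=0,i=1
  [17] #...# => .  t=0,i=4
  [16] #.... => #  t=1,i=1
  [15] .#### => #  t=2,i=2
  [14] .###. => .  t=0,i=10
  [13] .##.# => .  t=0,i=14
  [12] .##.. => #  t=4,i=9
  [11] .#.## => #  t=3,i=3
  [10] .#.#. => #  t=3,i=1
  [9] .#..# => #  t=0,i=7
  [8] .#... => .  t=0,i=3
  [7] ..### => .  t=0,i=9
  [6] ..##. => .  t=4,i=8
  [5] ..#.# => #  t=7,i=13
  [4] ..#.. => .  t=0,i=2
  [3] ...## => #  t=2,i=0
  [2] ...#. => .  t=0,i=5
  [1] ....# => .  t=1,i=5
  [0] ..... => #  t=1,i=2
  bits 10010001001000011001111000101001 = 2434899497

2434899497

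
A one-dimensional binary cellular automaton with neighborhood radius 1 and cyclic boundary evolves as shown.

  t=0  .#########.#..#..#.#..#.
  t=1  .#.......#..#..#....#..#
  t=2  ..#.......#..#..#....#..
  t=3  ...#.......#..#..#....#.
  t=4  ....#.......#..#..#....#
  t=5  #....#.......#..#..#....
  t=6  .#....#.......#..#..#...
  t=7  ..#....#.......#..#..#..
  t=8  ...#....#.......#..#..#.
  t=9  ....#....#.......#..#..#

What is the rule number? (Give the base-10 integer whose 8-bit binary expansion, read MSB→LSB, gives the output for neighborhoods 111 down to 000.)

88

  ### -> .   bit 7 = 0  t=0,i=2
  ##. -> #   bit 6 = 1  t=0,i=9
  #.# -> .   bit 5 = 0  t=0,i=10
  #.. -> #   bit 4 = 1  t=0,i=12
  .## -> #   bit 3 = 1  t=0,i=1
  .#. -> .   bit 2 = 0  t=0,i=11
  ..# -> .   bit 1 = 0  t=0,i=0
  ... -> .   bit 0 = 0  t=1,i=3
  bits 01011000 = 88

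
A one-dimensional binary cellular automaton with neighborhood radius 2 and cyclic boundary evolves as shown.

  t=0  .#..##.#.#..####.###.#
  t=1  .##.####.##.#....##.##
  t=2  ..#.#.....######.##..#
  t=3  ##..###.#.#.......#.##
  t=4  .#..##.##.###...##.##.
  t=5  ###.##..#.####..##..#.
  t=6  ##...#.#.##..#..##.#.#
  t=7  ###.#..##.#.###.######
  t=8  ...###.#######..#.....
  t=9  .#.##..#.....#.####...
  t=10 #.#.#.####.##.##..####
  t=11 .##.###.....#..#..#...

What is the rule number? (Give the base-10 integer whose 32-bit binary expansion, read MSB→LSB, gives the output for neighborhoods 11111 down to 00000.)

  [31] ##### => .  t=2,i=12
  [30] ####. => .  t=0,i=14
  [29] ###.# => .  t=0,i=15
  [28] ###.. => #  t=3,i=1
  [27] ##.## => .  t=0,i=16
  [26] ##.#. => #  t=0,i=6
  [25] ##..# => .  t=2,i=19
  [24] ##... => #  t=4,i=13
  [23] #.### => #  t=0,i=17
  [22] #.##. => .  t=1,i=1
  [21] #.#.# => #  t=0,i=7
  [20] #.#.. => #  t=0,i=1
  [19] #..## => .  t=0,i=3
  [18] #..#. => #  t=2,i=1
  [17] #...# => .  t=4,i=14
  [16] #.... => #  t=1,i=14
  [15] .#### => .  t=0,i=13
  [14] .###. => #  t=0,i=18
  [13] .##.# => #  t=0,i=5
  [12] .##.. => #  t=2,i=18
  [11] .#.## => #  t=3,i=19
  [10] .#.#. => .  t=0,i=0
  [9] .#..# => #  t=0,i=2
  [8] .#... => #  t=1,i=13
  [7] ..### => #  t=0,i=12
  [6] ..##. => #  t=0,i=4
  [5] ..#.# => .  t=2,i=2
  [4] ..#.. => #  t=2,i=21
  [3] ...## => .  t=1,i=16
  [2] ...#. => #  t=3,i=17
  [1] ....# => #  t=1,i=15
  [0] ..... => .  t=2,i=7
  bits 00010101101101010111101111010110 = 364215254

364215254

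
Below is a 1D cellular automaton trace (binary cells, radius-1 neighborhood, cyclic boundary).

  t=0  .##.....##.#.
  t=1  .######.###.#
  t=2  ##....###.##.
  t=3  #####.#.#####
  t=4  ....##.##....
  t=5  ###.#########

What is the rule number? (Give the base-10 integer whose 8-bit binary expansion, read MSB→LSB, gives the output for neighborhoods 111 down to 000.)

121

  nb ###: next=.  (t=1,i=2, bit7=0)
  nb ##.: next=#  (t=0,i=2, bit6=1)
  nb #.#: next=#  (t=0,i=10, bit5=1)
  nb #..: next=#  (t=0,i=3, bit4=1)
  nb .##: next=#  (t=0,i=1, bit3=1)
  nb .#.: next=.  (t=0,i=11, bit2=0)
  nb ..#: next=.  (t=0,i=0, bit1=0)
  nb ...: next=#  (t=0,i=4, bit0=1)
  bits 01111001 = 121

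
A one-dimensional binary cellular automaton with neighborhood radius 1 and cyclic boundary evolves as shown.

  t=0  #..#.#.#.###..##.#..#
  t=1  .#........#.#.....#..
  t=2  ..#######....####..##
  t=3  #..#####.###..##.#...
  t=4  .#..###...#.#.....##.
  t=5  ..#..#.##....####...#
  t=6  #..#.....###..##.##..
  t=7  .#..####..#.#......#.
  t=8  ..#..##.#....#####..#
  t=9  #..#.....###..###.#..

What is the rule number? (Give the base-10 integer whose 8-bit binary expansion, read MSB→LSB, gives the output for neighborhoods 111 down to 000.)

  ### -> #   bit 7 = 1  t=0,i=10
  ##. -> .   bit 6 = 0  t=0,i=0
  #.# -> .   bit 5 = 0  t=0,i=4
  #.. -> #   bit 4 = 1  t=0,i=1
  .## -> .   bit 3 = 0  t=0,i=9
  .#. -> .   bit 2 = 0  t=0,i=3
  ..# -> .   bit 1 = 0  t=0,i=2
  ... -> #   bit 0 = 1  t=1,i=3
  bits 10010001 = 145

145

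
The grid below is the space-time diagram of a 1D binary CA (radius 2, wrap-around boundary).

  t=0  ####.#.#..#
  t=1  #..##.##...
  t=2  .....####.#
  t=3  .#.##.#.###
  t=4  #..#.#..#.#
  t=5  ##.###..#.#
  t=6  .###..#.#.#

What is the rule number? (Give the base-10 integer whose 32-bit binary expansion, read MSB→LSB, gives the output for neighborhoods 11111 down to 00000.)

802264110

  [31] ##### => .  t=0,i=1
  [30] ####. => .  t=0,i=2
  [29] ###.# => #  t=0,i=3
  [28] ###.. => .  t=5,i=5
  [27] ##.## => #  t=1,i=5
  [26] ##.#. => #  t=0,i=4
  [25] ##..# => #  t=4,i=1
  [24] ##... => #  t=1,i=8
  [23] #.### => #  t=3,i=8
  [22] #.##. => #  t=1,i=6
  [21] #.#.# => .  t=0,i=5
  [20] #.#.. => #  t=0,i=7
  [19] #..## => .  t=0,i=9
  [18] #..#. => .  t=4,i=2
  [17] #...# => .  t=1,i=9
  [16] #.... => #  t=2,i=1
  [15] .#### => #  t=0,i=0
  [14] .###. => .  t=3,i=9
  [13] .##.# => .  t=1,i=4
  [12] .##.. => #  t=1,i=7
  [11] .#.## => .  t=3,i=2
  [10] .#.#. => #  t=0,i=6
  [9] .#..# => .  t=0,i=8
  [8] .#... => .  t=2,i=0
  [7] ..### => .  t=0,i=10
  [6] ..##. => .  t=1,i=3
  [5] ..#.# => #  t=4,i=3
  [4] ..#.. => .  t=1,i=0
  [3] ...## => #  t=2,i=4
  [2] ...#. => #  t=1,i=10
  [1] ....# => #  t=2,i=3
  [0] ..... => .  t=2,i=2
  bits 00101111110100011001010000101110 = 802264110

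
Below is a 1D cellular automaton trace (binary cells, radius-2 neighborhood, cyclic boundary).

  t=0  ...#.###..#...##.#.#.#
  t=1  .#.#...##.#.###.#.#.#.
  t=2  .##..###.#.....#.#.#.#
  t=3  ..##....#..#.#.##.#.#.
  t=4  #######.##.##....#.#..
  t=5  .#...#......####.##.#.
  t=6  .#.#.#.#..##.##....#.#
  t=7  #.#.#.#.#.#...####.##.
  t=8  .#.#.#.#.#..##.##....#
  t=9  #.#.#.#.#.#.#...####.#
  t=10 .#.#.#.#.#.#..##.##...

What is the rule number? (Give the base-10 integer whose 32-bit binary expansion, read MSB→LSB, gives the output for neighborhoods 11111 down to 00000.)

  #####|.  b31=0 t=4,i=2
  ####.|#  b30=1 t=4,i=5
  ###.#|.  b29=0 t=1,i=14
  ###..|#  b28=1 t=0,i=7
  ##.##|.  b27=0 t=4,i=7
  ##.#.|#  b26=1 t=0,i=16
  ##..#|#  b25=1 t=0,i=8
  ##...|#  b24=1 t=3,i=4
  #.###|.  b23=0 t=0,i=5
  #.##.|.  b22=0 t=2,i=1
  #.#.#|.  b21=0 t=0,i=17
  #.#..|.  b20=0 t=0,i=21
  #..##|.  b19=0 t=2,i=4
  #..#.|.  b18=0 t=0,i=9
  #...#|#  b17=1 t=0,i=1
  #....|#  b16=1 t=2,i=11
  .####|#  b15=1 t=4,i=1
  .###.|.  b14=0 t=0,i=6
  .##.#|.  b13=0 t=0,i=15
  .##..|#  b12=1 t=2,i=2
  .#.##|.  b11=0 t=0,i=4
  .#.#.|#  b10=1 t=0,i=18
  .#..#|#  b9=1 t=1,i=21
  .#...|.  b8=0 t=0,i=0
  ..###|.  b7=0 t=2,i=5
  ..##.|#  b6=1 t=0,i=14
  ..#.#|#  b5=1 t=0,i=3
  ..#..|#  b4=1 t=0,i=10
  ...##|#  b3=1 t=0,i=13
  ...#.|.  b2=0 t=0,i=2
  ....#|#  b1=1 t=2,i=13
  .....|.  b0=0 t=2,i=12
  bits 01010111000000111001011001111010 = 1459852922

1459852922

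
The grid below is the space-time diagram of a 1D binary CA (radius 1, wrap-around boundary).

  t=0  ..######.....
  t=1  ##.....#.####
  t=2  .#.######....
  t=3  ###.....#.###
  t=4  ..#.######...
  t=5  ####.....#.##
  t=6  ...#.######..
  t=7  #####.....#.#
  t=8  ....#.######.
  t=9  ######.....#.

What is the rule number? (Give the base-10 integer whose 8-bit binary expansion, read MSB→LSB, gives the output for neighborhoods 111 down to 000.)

103

  nb ###: next=.  (t=0,i=3, bit7=0)
  nb ##.: next=#  (t=0,i=7, bit6=1)
  nb #.#: next=#  (t=1,i=8, bit5=1)
  nb #..: next=.  (t=0,i=8, bit4=0)
  nb .##: next=.  (t=0,i=2, bit3=0)
  nb .#.: next=#  (t=1,i=7, bit2=1)
  nb ..#: next=#  (t=0,i=1, bit1=1)
  nb ...: next=#  (t=0,i=0, bit0=1)
  bits 01100111 = 103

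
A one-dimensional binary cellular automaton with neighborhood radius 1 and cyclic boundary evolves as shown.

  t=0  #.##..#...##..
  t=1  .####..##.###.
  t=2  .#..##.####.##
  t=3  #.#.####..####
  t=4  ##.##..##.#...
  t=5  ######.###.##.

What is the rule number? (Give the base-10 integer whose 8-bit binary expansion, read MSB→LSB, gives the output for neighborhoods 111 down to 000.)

121

  nb ###: next=.  (t=1,i=2, bit7=0)
  nb ##.: next=#  (t=0,i=3, bit6=1)
  nb #.#: next=#  (t=0,i=1, bit5=1)
  nb #..: next=#  (t=0,i=4, bit4=1)
  nb .##: next=#  (t=0,i=2, bit3=1)
  nb .#.: next=.  (t=0,i=0, bit2=0)
  nb ..#: next=.  (t=0,i=5, bit1=0)
  nb ...: next=#  (t=0,i=8, bit0=1)
  bits 01111001 = 121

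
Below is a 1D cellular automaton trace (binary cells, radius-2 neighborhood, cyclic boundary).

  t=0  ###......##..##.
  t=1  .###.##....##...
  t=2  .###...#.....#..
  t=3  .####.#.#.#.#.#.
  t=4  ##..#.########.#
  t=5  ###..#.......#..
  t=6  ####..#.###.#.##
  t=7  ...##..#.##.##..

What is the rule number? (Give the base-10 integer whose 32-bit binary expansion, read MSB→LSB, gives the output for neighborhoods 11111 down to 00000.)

858279813

  ##### -> .   bit 31 = 0  t=4,i=8
  ####. -> .   bit 30 = 0  t=3,i=3
  ###.# -> #   bit 29 = 1  t=1,i=3
  ###.. -> #   bit 28 = 1  t=0,i=2
  ##.## -> .   bit 27 = 0  t=0,i=15
  ##.#. -> .   bit 26 = 0  t=3,i=5
  ##..# -> #   bit 25 = 1  t=0,i=11
  ##... -> #   bit 24 = 1  t=0,i=3
  #.### -> .   bit 23 = 0  t=0,i=0
  #.##. -> .   bit 22 = 0  t=1,i=5
  #.#.# -> #   bit 21 = 1  t=3,i=6
  #.#.. -> .   bit 20 = 0  t=3,i=14
  #..## -> #   bit 19 = 1  t=0,i=12
  #..#. -> .   bit 18 = 0  t=4,i=3
  #...# -> .   bit 17 = 0  t=2,i=5
  #.... -> .   bit 16 = 0  t=0,i=4
  .#### -> .   bit 15 = 0  t=3,i=2
  .###. -> #   bit 14 = 1  t=0,i=1
  .##.# -> .   bit 13 = 0  t=0,i=14
  .##.. -> .   bit 12 = 0  t=0,i=10
  .#.## -> #   bit 11 = 1  t=4,i=5
  .#.#. -> #   bit 10 = 1  t=3,i=7
  .#..# -> #   bit 9 = 1  t=3,i=15
  .#... -> #   bit 8 = 1  t=2,i=8
  ..### -> #   bit 7 = 1  t=1,i=1
  ..##. -> .   bit 6 = 0  t=0,i=9
  ..#.# -> .   bit 5 = 0  t=4,i=4
  ..#.. -> .   bit 4 = 0  t=2,i=7
  ...## -> .   bit 3 = 0  t=0,i=8
  ...#. -> #   bit 2 = 1  t=2,i=6
  ....# -> .   bit 1 = 0  t=0,i=7
  ..... -> #   bit 0 = 1  t=0,i=5
  bits 00110011001010000100111110000101 = 858279813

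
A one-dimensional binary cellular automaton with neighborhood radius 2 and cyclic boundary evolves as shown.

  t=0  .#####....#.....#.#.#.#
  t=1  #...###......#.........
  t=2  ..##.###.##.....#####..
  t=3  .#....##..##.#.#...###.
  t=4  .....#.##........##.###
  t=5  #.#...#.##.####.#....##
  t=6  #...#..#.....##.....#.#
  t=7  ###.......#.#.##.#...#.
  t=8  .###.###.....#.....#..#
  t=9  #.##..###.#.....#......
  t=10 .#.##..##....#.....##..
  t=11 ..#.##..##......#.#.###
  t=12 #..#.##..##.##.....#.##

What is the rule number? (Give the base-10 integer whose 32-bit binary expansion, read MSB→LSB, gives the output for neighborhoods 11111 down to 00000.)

1929533449

  #####|.  b31=0 t=0,i=3
  ####.|#  b30=1 t=0,i=4
  ###.#|#  b29=1 t=2,i=7
  ###..|#  b28=1 t=0,i=5
  ##.##|.  b27=0 t=2,i=4
  ##.#.|.  b26=0 t=3,i=12
  ##..#|#  b25=1 t=3,i=8
  ##...|#  b24=1 t=0,i=6
  #.###|.  b23=0 t=0,i=1
  #.##.|.  b22=0 t=2,i=9
  #.#.#|.  b21=0 t=0,i=18
  #.#..|.  b20=0 t=3,i=15
  #..##|.  b19=0 t=3,i=9
  #..#.|.  b18=0 t=3,i=0
  #...#|#  b17=1 t=1,i=2
  #....|.  b16=0 t=0,i=7
  .####|.  b15=0 t=0,i=2
  .###.|#  b14=1 t=1,i=5
  .##.#|.  b13=0 t=2,i=3
  .##..|#  b12=1 t=2,i=10
  .#.##|#  b11=1 t=0,i=0
  .#.#.|.  b10=0 t=0,i=17
  .#..#|.  b9=0 t=6,i=5
  .#...|.  b8=0 t=0,i=11
  ..###|.  b7=0 t=1,i=4
  ..##.|.  b6=0 t=2,i=2
  ..#.#|.  b5=0 t=0,i=16
  ..#..|.  b4=0 t=0,i=10
  ...##|#  b3=1 t=1,i=3
  ...#.|.  b2=0 t=0,i=9
  ....#|.  b1=0 t=0,i=8
  .....|#  b0=1 t=0,i=13
  bits 01110011000000100101100000001001 = 1929533449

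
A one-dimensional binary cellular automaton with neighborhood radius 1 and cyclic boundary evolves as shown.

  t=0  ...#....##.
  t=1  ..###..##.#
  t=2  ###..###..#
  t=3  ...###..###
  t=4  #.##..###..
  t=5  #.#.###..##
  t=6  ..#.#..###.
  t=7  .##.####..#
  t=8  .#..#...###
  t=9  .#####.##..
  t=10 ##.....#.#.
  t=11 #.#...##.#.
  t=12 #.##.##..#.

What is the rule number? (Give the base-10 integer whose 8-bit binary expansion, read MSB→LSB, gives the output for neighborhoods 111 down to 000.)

  ###|.  b7=0 t=1,i=3
  ##.|.  b6=0 t=0,i=9
  #.#|.  b5=0 t=1,i=9
  #..|#  b4=1 t=0,i=4
  .##|#  b3=1 t=0,i=8
  .#.|#  b2=1 t=0,i=3
  ..#|#  b1=1 t=0,i=2
  ...|.  b0=0 t=0,i=0
  bits 00011110 = 30

30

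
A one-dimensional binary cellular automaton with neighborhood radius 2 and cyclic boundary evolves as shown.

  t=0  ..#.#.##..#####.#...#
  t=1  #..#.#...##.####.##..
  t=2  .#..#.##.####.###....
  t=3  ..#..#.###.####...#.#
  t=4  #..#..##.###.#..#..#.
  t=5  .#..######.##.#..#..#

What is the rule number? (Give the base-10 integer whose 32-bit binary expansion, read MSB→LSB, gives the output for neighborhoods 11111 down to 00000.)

  [31] ##### => #  t=0,i=12
  [30] ####. => #  t=0,i=13
  [29] ###.# => #  t=0,i=14
  [28] ###.. => .  t=2,i=16
  [27] ##.## => #  t=1,i=11
  [26] ##.#. => #  t=0,i=15
  [25] ##..# => .  t=0,i=8
  [24] ##... => .  t=2,i=17
  [23] #.### => #  t=1,i=12
  [22] #.##. => .  t=0,i=6
  [21] #.#.# => .  t=0,i=4
  [20] #.#.. => .  t=0,i=16
  [19] #..## => #  t=0,i=9
  [18] #..#. => .  t=0,i=1
  [17] #...# => #  t=0,i=18
  [16] #.... => #  t=2,i=18
  [15] .#### => .  t=0,i=11
  [14] .###. => .  t=2,i=15
  [13] .##.# => #  t=1,i=10
  [12] .##.. => .  t=0,i=7
  [11] .#.## => #  t=0,i=5
  [10] .#.#. => #  t=0,i=3
  [9] .#..# => #  t=0,i=0
  [8] .#... => #  t=0,i=17
  [7] ..### => #  t=0,i=10
  [6] ..##. => #  t=1,i=9
  [5] ..#.# => .  t=0,i=2
  [4] ..#.. => .  t=0,i=20
  [3] ...## => .  t=1,i=8
  [2] ...#. => .  t=0,i=19
  [1] ....# => #  t=2,i=20
  [0] ..... => .  t=2,i=19
  bits 11101100100010110010111111000010 = 3968544706

3968544706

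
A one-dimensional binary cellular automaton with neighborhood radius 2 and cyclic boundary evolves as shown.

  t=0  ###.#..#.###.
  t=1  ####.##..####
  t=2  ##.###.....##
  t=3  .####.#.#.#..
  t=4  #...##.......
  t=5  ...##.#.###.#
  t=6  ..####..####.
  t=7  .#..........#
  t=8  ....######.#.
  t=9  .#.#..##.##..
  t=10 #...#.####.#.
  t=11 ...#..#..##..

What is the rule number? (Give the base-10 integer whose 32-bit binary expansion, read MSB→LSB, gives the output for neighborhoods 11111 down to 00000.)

  ##### -> #   bit 31 = 1  t=1,i=0
  ####. -> .   bit 30 = 0  t=1,i=2
  ###.# -> #   bit 29 = 1  t=0,i=2
  ###.. -> .   bit 28 = 0  t=2,i=5
  ##.## -> #   bit 27 = 1  t=0,i=12
  ##.#. -> #   bit 26 = 1  t=0,i=3
  ##..# -> .   bit 25 = 0  t=1,i=7
  ##... -> #   bit 24 = 1  t=2,i=6
  #.### -> #   bit 23 = 1  t=0,i=0
  #.##. -> #   bit 22 = 1  t=1,i=5
  #.#.# -> .   bit 21 = 0  t=3,i=6
  #.#.. -> .   bit 20 = 0  t=0,i=4
  #..## -> .   bit 19 = 0  t=1,i=8
  #..#. -> #   bit 18 = 1  t=0,i=6
  #...# -> .   bit 17 = 0  t=3,i=12
  #.... -> .   bit 16 = 0  t=2,i=7
  .#### -> .   bit 15 = 0  t=1,i=10
  .###. -> #   bit 14 = 1  t=0,i=1
  .##.# -> #   bit 13 = 1  t=5,i=4
  .##.. -> .   bit 12 = 0  t=1,i=6
  .#.## -> .   bit 11 = 0  t=0,i=8
  .#.#. -> .   bit 10 = 0  t=3,i=7
  .#..# -> #   bit 9 = 1  t=0,i=5
  .#... -> .   bit 8 = 0  t=3,i=11
  ..### -> .   bit 7 = 0  t=1,i=9
  ..##. -> #   bit 6 = 1  t=4,i=4
  ..#.# -> .   bit 5 = 0  t=0,i=7
  ..#.. -> .   bit 4 = 0  t=4,i=0
  ...## -> #   bit 3 = 1  t=2,i=10
  ...#. -> #   bit 2 = 1  t=4,i=12
  ....# -> .   bit 1 = 0  t=2,i=9
  ..... -> #   bit 0 = 1  t=2,i=8
  bits 10101101110001000110001001001101 = 2915328589

2915328589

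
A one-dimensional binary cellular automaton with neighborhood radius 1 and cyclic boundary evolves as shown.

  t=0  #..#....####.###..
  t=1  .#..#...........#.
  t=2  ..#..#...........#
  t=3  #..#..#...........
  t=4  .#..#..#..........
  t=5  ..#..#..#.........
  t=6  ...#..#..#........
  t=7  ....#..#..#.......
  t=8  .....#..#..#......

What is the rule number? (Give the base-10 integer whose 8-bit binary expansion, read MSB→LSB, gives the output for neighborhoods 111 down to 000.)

  [7] ### => .  t=0,i=9
  [6] ##. => .  t=0,i=11
  [5] #.# => .  t=0,i=12
  [4] #.. => #  t=0,i=1
  [3] .## => .  t=0,i=8
  [2] .#. => .  t=0,i=0
  [1] ..# => .  t=0,i=2
  [0] ... => .  t=0,i=5
  bits 00010000 = 16

16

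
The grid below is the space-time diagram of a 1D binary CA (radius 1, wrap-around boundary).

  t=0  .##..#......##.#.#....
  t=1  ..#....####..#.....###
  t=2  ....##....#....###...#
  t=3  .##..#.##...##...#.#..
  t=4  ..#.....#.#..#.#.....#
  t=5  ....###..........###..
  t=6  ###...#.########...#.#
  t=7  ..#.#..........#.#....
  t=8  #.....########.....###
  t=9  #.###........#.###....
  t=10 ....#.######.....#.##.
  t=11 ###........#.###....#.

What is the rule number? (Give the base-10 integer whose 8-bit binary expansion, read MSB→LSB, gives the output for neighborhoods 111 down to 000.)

  ### -> .   bit 7 = 0  t=1,i=8
  ##. -> #   bit 6 = 1  t=0,i=2
  #.# -> .   bit 5 = 0  t=0,i=14
  #.. -> .   bit 4 = 0  t=0,i=3
  .## -> .   bit 3 = 0  t=0,i=1
  .#. -> .   bit 2 = 0  t=0,i=5
  ..# -> .   bit 1 = 0  t=0,i=0
  ... -> #   bit 0 = 1  t=0,i=7
  bits 01000001 = 65

65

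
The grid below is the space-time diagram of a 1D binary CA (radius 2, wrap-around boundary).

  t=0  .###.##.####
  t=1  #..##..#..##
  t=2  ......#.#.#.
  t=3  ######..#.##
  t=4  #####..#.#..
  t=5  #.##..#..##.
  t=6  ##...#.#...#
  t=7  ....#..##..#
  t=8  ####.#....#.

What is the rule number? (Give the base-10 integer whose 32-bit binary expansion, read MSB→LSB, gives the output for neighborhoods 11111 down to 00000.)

3962899335

  [31] ##### => #  t=3,i=0
  [30] ####. => #  t=0,i=10
  [29] ###.# => #  t=0,i=3
  [28] ###.. => .  t=1,i=0
  [27] ##.## => #  t=0,i=0
  [26] ##.#. => #  t=5,i=11
  [25] ##..# => .  t=1,i=1
  [24] ##... => .  t=6,i=2
  [23] #.### => .  t=0,i=1
  [22] #.##. => .  t=0,i=5
  [21] #.#.# => #  t=2,i=8
  [20] #.#.. => #  t=2,i=10
  [19] #..## => .  t=1,i=2
  [18] #..#. => #  t=1,i=6
  [17] #...# => .  t=6,i=3
  [16] #.... => #  t=2,i=0
  [15] .#### => .  t=0,i=9
  [14] .###. => .  t=0,i=2
  [13] .##.# => .  t=0,i=6
  [12] .##.. => .  t=1,i=4
  [11] .#.## => #  t=3,i=9
  [10] .#.#. => .  t=2,i=7
  [9] .#..# => #  t=1,i=8
  [8] .#... => #  t=2,i=11
  [7] ..### => #  t=1,i=10
  [6] ..##. => .  t=1,i=3
  [5] ..#.# => .  t=2,i=6
  [4] ..#.. => .  t=1,i=7
  [3] ...## => .  t=6,i=10
  [2] ...#. => #  t=2,i=5
  [1] ....# => #  t=2,i=4
  [0] ..... => #  t=2,i=1
  bits 11101100001101010000101110000111 = 3962899335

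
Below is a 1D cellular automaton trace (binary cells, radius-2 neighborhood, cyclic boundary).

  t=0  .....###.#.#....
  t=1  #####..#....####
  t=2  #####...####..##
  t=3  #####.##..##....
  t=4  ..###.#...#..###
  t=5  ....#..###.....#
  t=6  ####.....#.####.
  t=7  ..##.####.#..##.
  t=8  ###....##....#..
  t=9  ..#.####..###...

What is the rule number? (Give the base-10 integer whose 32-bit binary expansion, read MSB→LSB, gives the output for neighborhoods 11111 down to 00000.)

  nb #####: next=#  (t=1,i=0, bit31=1)
  nb ####.: next=#  (t=1,i=3, bit30=1)
  nb ###.#: next=#  (t=0,i=7, bit29=1)
  nb ###..: next=#  (t=1,i=4, bit28=1)
  nb ##.##: next=.  (t=3,i=5, bit27=0)
  nb ##.#.: next=.  (t=0,i=8, bit26=0)
  nb ##..#: next=.  (t=1,i=5, bit25=0)
  nb ##...: next=.  (t=2,i=5, bit24=0)
  nb #.###: next=.  (t=6,i=0, bit23=0)
  nb #.##.: next=#  (t=3,i=6, bit22=1)
  nb #.#.#: next=.  (t=0,i=9, bit21=0)
  nb #.#..: next=.  (t=0,i=11, bit20=0)
  nb #..##: next=.  (t=2,i=13, bit19=0)
  nb #..#.: next=.  (t=1,i=6, bit18=0)
  nb #...#: next=#  (t=2,i=6, bit17=1)
  nb #....: next=#  (t=0,i=13, bit16=1)
  nb .####: next=.  (t=1,i=13, bit15=0)
  nb .###.: next=.  (t=0,i=6, bit14=0)
  nb .##.#: next=.  (t=7,i=3, bit13=0)
  nb .##..: next=.  (t=3,i=7, bit12=0)
  nb .#.##: next=#  (t=6,i=10, bit11=1)
  nb .#.#.: next=.  (t=0,i=10, bit10=0)
  nb .#..#: next=.  (t=4,i=11, bit9=0)
  nb .#...: next=#  (t=0,i=12, bit8=1)
  nb ..###: next=.  (t=0,i=5, bit7=0)
  nb ..##.: next=#  (t=3,i=10, bit6=1)
  nb ..#.#: next=.  (t=6,i=9, bit5=0)
  nb ..#..: next=.  (t=1,i=7, bit4=0)
  nb ...##: next=#  (t=0,i=4, bit3=1)
  nb ...#.: next=#  (t=4,i=9, bit2=1)
  nb ....#: next=#  (t=0,i=3, bit1=1)
  nb .....: next=#  (t=0,i=0, bit0=1)
  bits 11110000010000110000100101001111 = 4030925135

4030925135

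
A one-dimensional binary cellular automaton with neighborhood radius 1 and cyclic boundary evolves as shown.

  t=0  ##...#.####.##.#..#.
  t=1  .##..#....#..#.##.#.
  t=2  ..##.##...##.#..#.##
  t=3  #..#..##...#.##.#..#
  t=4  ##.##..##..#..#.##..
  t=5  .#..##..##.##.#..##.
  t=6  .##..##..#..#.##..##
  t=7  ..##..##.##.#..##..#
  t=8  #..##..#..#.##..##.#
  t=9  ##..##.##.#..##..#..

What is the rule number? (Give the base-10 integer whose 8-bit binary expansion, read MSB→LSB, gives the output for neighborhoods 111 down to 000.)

84

  [7] ### => .  t=0,i=8
  [6] ##. => #  t=0,i=1
  [5] #.# => .  t=0,i=6
  [4] #.. => #  t=0,i=2
  [3] .## => .  t=0,i=0
  [2] .#. => #  t=0,i=5
  [1] ..# => .  t=0,i=4
  [0] ... => .  t=0,i=3
  bits 01010100 = 84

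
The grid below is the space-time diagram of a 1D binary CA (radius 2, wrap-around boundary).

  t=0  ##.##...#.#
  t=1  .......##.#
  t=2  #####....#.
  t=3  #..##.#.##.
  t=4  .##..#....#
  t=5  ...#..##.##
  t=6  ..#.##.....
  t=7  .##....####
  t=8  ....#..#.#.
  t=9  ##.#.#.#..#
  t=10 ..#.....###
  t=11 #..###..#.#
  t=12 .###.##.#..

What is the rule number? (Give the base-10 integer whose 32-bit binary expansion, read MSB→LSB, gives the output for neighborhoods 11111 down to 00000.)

1451819941

  [31] ##### => .  t=2,i=2
  [30] ####. => #  t=2,i=3
  [29] ###.# => .  t=0,i=1
  [28] ###.. => #  t=2,i=4
  [27] ##.## => .  t=0,i=2
  [26] ##.#. => #  t=1,i=9
  [25] ##..# => #  t=4,i=3
  [24] ##... => .  t=0,i=5
  [23] #.### => #  t=0,i=10
  [22] #.##. => .  t=0,i=3
  [21] #.#.# => .  t=3,i=6
  [20] #.#.. => .  t=1,i=10
  [19] #..## => #  t=3,i=2
  [18] #..#. => .  t=4,i=4
  [17] #...# => .  t=0,i=6
  [16] #.... => #  t=1,i=1
  [15] .#### => .  t=2,i=1
  [14] .###. => .  t=0,i=0
  [13] .##.# => .  t=1,i=8
  [12] .##.. => .  t=0,i=4
  [11] .#.## => .  t=0,i=9
  [10] .#.#. => .  t=8,i=8
  [9] .#..# => #  t=3,i=1
  [8] .#... => #  t=1,i=0
  [7] ..### => #  t=7,i=7
  [6] ..##. => .  t=1,i=7
  [5] ..#.# => #  t=0,i=8
  [4] ..#.. => .  t=4,i=5
  [3] ...## => .  t=1,i=6
  [2] ...#. => #  t=0,i=7
  [1] ....# => .  t=1,i=5
  [0] ..... => #  t=1,i=2
  bits 01010110100010010000001110100101 = 1451819941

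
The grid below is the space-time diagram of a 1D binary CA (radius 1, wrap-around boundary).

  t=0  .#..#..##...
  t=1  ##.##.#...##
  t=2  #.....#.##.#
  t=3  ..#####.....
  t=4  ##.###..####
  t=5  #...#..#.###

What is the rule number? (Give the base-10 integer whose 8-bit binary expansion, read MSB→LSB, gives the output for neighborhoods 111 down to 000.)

135

  ###|#  b7=1 t=1,i=0
  ##.|.  b6=0 t=0,i=8
  #.#|.  b5=0 t=1,i=2
  #..|.  b4=0 t=0,i=2
  .##|.  b3=0 t=0,i=7
  .#.|#  b2=1 t=0,i=1
  ..#|#  b1=1 t=0,i=0
  ...|#  b0=1 t=0,i=10
  bits 10000111 = 135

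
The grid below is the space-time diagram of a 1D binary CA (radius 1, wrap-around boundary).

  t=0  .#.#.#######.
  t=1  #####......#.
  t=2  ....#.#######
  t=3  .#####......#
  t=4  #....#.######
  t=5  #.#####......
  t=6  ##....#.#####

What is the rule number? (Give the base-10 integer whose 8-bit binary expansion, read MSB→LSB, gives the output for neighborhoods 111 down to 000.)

103

  ###|.  b7=0 t=0,i=6
  ##.|#  b6=1 t=0,i=11
  #.#|#  b5=1 t=0,i=2
  #..|.  b4=0 t=0,i=12
  .##|.  b3=0 t=0,i=5
  .#.|#  b2=1 t=0,i=1
  ..#|#  b1=1 t=0,i=0
  ...|#  b0=1 t=1,i=6
  bits 01100111 = 103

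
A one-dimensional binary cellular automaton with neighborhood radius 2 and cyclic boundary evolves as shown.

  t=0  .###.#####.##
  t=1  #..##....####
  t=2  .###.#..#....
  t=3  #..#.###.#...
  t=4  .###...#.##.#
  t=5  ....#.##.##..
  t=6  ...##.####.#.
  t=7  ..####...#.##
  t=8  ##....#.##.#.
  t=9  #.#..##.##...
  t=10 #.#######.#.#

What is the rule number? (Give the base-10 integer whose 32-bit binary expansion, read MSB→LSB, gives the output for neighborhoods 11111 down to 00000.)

727458668

  [31] ##### => .  t=0,i=7
  [30] ####. => .  t=0,i=8
  [29] ###.# => #  t=0,i=3
  [28] ###.. => .  t=1,i=0
  [27] ##.## => #  t=0,i=0
  [26] ##.#. => .  t=2,i=4
  [25] ##..# => #  t=1,i=1
  [24] ##... => #  t=1,i=5
  [23] #.### => .  t=0,i=1
  [22] #.##. => #  t=0,i=11
  [21] #.#.# => .  t=4,i=12
  [20] #.#.. => #  t=2,i=5
  [19] #..## => #  t=1,i=2
  [18] #..#. => #  t=2,i=7
  [17] #...# => .  t=3,i=11
  [16] #.... => .  t=1,i=6
  [15] .#### => .  t=0,i=6
  [14] .###. => .  t=0,i=2
  [13] .##.# => #  t=0,i=12
  [12] .##.. => .  t=1,i=4
  [11] .#.## => .  t=3,i=4
  [10] .#.#. => .  t=9,i=1
  [9] .#..# => #  t=2,i=6
  [8] .#... => #  t=2,i=9
  [7] ..### => .  t=1,i=9
  [6] ..##. => #  t=1,i=3
  [5] ..#.# => #  t=3,i=3
  [4] ..#.. => .  t=2,i=8
  [3] ...## => #  t=1,i=8
  [2] ...#. => #  t=3,i=12
  [1] ....# => .  t=1,i=7
  [0] ..... => .  t=2,i=11
  bits 00101011010111000010001101101100 = 727458668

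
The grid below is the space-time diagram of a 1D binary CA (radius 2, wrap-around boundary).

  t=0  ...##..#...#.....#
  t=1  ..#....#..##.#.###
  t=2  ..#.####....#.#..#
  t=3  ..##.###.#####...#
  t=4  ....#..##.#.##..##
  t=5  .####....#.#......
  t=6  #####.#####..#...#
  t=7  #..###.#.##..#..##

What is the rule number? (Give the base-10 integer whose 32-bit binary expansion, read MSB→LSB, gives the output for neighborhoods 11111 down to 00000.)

  [31] ##### => .  t=3,i=11
  [30] ####. => #  t=2,i=6
  [29] ###.# => #  t=3,i=7
  [28] ###.. => #  t=1,i=17
  [27] ##.## => #  t=3,i=4
  [26] ##.#. => #  t=1,i=12
  [25] ##..# => .  t=0,i=5
  [24] ##... => .  t=2,i=8
  [23] #.### => .  t=1,i=15
  [22] #.##. => .  t=4,i=12
  [21] #.#.# => .  t=1,i=13
  [20] #.#.. => .  t=2,i=14
  [19] #..## => .  t=1,i=9
  [18] #..#. => .  t=0,i=6
  [17] #...# => .  t=0,i=1
  [16] #.... => #  t=0,i=13
  [15] .#### => #  t=2,i=5
  [14] .###. => .  t=1,i=16
  [13] .##.# => .  t=1,i=11
  [12] .##.. => .  t=0,i=4
  [11] .#.## => #  t=1,i=14
  [10] .#.#. => #  t=2,i=13
  [9] .#..# => .  t=1,i=8
  [8] .#... => .  t=0,i=0
  [7] ..### => #  t=5,i=1
  [6] ..##. => .  t=0,i=3
  [5] ..#.# => #  t=2,i=2
  [4] ..#.. => #  t=0,i=7
  [3] ...## => #  t=0,i=2
  [2] ...#. => #  t=0,i=10
  [1] ....# => #  t=0,i=15
  [0] ..... => .  t=0,i=14
  bits 01111100000000011000110010111110 = 2080476350

2080476350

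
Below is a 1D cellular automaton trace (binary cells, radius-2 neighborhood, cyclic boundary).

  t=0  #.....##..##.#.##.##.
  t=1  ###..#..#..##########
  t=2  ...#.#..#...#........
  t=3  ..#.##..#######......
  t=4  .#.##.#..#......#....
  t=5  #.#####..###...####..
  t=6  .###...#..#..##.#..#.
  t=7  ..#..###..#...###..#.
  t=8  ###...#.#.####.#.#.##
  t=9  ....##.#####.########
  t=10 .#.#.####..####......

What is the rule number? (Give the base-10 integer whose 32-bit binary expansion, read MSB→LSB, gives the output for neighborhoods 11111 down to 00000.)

  ##### -> .   bit 31 = 0  t=1,i=0
  ####. -> .   bit 30 = 0  t=1,i=1
  ###.# -> #   bit 29 = 1  t=8,i=13
  ###.. -> .   bit 28 = 0  t=1,i=2
  ##.## -> #   bit 27 = 1  t=0,i=17
  ##.#. -> #   bit 26 = 1  t=0,i=12
  ##..# -> #   bit 25 = 1  t=0,i=8
  ##... -> .   bit 24 = 0  t=3,i=15
  #.### -> #   bit 23 = 1  t=5,i=2
  #.##. -> #   bit 22 = 1  t=0,i=15
  #.#.# -> #   bit 21 = 1  t=0,i=13
  #.#.. -> #   bit 20 = 1  t=0,i=0
  #..## -> .   bit 19 = 0  t=0,i=9
  #..#. -> .   bit 18 = 0  t=1,i=4
  #...# -> #   bit 17 = 1  t=2,i=10
  #.... -> #   bit 16 = 1  t=0,i=2
  .#### -> #   bit 15 = 1  t=1,i=12
  .###. -> #   bit 14 = 1  t=5,i=10
  .##.# -> #   bit 13 = 1  t=0,i=11
  .##.. -> .   bit 12 = 0  t=0,i=7
  .#.## -> #   bit 11 = 1  t=0,i=14
  .#.#. -> #   bit 10 = 1  t=2,i=4
  .#..# -> .   bit 9 = 0  t=1,i=6
  .#... -> #   bit 8 = 1  t=0,i=1
  ..### -> .   bit 7 = 0  t=1,i=11
  ..##. -> .   bit 6 = 0  t=0,i=6
  ..#.# -> .   bit 5 = 0  t=2,i=3
  ..#.. -> #   bit 4 = 1  t=1,i=5
  ...## -> #   bit 3 = 1  t=0,i=5
  ...#. -> #   bit 2 = 1  t=2,i=2
  ....# -> .   bit 1 = 0  t=0,i=4
  ..... -> .   bit 0 = 0  t=0,i=3
  bits 00101110111100111110110100011100 = 787737884

787737884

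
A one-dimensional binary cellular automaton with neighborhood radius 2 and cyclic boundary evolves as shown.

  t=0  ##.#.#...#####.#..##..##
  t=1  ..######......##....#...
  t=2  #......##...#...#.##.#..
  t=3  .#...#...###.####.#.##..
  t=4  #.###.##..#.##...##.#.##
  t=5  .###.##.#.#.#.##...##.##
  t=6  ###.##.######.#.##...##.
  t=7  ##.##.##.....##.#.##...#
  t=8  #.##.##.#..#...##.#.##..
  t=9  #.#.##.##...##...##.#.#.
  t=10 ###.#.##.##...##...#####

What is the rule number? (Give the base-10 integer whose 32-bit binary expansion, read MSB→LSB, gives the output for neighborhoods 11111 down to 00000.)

  [31] ##### => .  t=0,i=11
  [30] ####. => .  t=0,i=0
  [29] ###.# => .  t=0,i=1
  [28] ###.. => #  t=1,i=7
  [27] ##.## => #  t=3,i=12
  [26] ##.#. => #  t=0,i=2
  [25] ##..# => #  t=0,i=20
  [24] ##... => #  t=1,i=8
  [23] #.### => #  t=3,i=13
  [22] #.##. => #  t=2,i=18
  [21] #.#.# => #  t=0,i=3
  [20] #.#.. => #  t=0,i=5
  [19] #..## => .  t=0,i=17
  [18] #..#. => .  t=2,i=23
  [17] #...# => #  t=0,i=7
  [16] #.... => .  t=1,i=9
  [15] .#### => .  t=0,i=10
  [14] .###. => #  t=3,i=10
  [13] .##.# => .  t=2,i=19
  [12] .##.. => .  t=0,i=19
  [11] .#.## => .  t=2,i=17
  [10] .#.#. => #  t=0,i=4
  [9] .#..# => .  t=0,i=16
  [8] .#... => #  t=0,i=6
  [7] ..### => .  t=0,i=9
  [6] ..##. => .  t=0,i=18
  [5] ..#.# => #  t=2,i=16
  [4] ..#.. => .  t=1,i=20
  [3] ...## => .  t=0,i=8
  [2] ...#. => #  t=1,i=19
  [1] ....# => #  t=1,i=0
  [0] ..... => .  t=1,i=10
  bits 00011111111100100100010100100110 = 535971110

535971110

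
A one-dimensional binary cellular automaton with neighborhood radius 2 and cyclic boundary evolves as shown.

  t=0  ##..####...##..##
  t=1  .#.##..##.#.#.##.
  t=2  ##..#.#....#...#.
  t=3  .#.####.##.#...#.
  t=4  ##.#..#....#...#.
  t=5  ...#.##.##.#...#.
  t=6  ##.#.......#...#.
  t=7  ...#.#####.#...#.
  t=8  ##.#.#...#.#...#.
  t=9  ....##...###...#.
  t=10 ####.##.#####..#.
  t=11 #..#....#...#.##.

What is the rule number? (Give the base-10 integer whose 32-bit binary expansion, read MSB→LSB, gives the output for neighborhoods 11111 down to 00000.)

832394427

  #####|.  b31=0 t=7,i=7
  ####.|.  b30=0 t=0,i=0
  ###.#|#  b29=1 t=3,i=6
  ###..|#  b28=1 t=0,i=1
  ##.##|.  b27=0 t=3,i=7
  ##.#.|.  b26=0 t=1,i=9
  ##..#|.  b25=0 t=0,i=2
  ##...|#  b24=1 t=0,i=8
  #.###|#  b23=1 t=3,i=3
  #.##.|.  b22=0 t=1,i=3
  #.#.#|.  b21=0 t=1,i=10
  #.#..|#  b20=1 t=2,i=6
  #..##|#  b19=1 t=0,i=3
  #..#.|#  b18=1 t=1,i=0
  #...#|.  b17=0 t=0,i=9
  #....|#  b16=1 t=2,i=8
  .####|.  b15=0 t=0,i=5
  .###.|#  b14=1 t=9,i=10
  .##.#|.  b13=0 t=1,i=8
  .##..|#  b12=1 t=0,i=12
  .#.##|.  b11=0 t=1,i=2
  .#.#.|#  b10=1 t=1,i=11
  .#..#|.  b9=0 t=3,i=16
  .#...|.  b8=0 t=2,i=7
  ..###|#  b7=1 t=0,i=4
  ..##.|.  b6=0 t=0,i=11
  ..#.#|#  b5=1 t=1,i=1
  ..#..|#  b4=1 t=2,i=11
  ...##|#  b3=1 t=0,i=10
  ...#.|.  b2=0 t=2,i=10
  ....#|#  b1=1 t=2,i=9
  .....|#  b0=1 t=6,i=6
  bits 00110001100111010101010010111011 = 832394427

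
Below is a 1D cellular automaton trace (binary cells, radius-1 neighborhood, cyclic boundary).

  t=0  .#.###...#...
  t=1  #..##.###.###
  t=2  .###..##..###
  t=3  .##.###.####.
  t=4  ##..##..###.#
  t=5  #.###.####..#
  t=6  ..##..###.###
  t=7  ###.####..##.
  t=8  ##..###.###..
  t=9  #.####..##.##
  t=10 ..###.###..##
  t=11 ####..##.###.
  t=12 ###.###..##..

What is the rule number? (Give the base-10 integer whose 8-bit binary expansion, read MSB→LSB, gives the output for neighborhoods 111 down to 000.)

  ### -> #   bit 7 = 1  t=0,i=4
  ##. -> .   bit 6 = 0  t=0,i=5
  #.# -> .   bit 5 = 0  t=0,i=2
  #.. -> #   bit 4 = 1  t=0,i=6
  .## -> #   bit 3 = 1  t=0,i=3
  .#. -> .   bit 2 = 0  t=0,i=1
  ..# -> #   bit 1 = 1  t=0,i=0
  ... -> #   bit 0 = 1  t=0,i=7
  bits 10011011 = 155

155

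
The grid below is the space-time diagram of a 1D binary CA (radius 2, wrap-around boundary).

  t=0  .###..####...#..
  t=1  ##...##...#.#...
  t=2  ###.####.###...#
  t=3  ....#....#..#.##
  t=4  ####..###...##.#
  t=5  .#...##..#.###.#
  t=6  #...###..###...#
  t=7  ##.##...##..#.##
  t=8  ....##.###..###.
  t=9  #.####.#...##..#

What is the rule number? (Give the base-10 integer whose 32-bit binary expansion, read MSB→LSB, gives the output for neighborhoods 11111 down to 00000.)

  #####|#  b31=1 t=4,i=1
  ####.|.  b30=0 t=0,i=8
  ###.#|.  b29=0 t=2,i=2
  ###..|.  b28=0 t=0,i=3
  ##.##|.  b27=0 t=2,i=3
  ##.#.|.  b26=0 t=5,i=14
  ##..#|.  b25=0 t=0,i=4
  ##...|#  b24=1 t=0,i=10
  #.###|#  b23=1 t=2,i=4
  #.##.|.  b22=0 t=3,i=14
  #.#.#|#  b21=1 t=5,i=15
  #.#..|.  b20=0 t=1,i=12
  #..##|#  b19=1 t=0,i=5
  #..#.|.  b18=0 t=3,i=11
  #...#|.  b17=0 t=0,i=11
  #....|#  b16=1 t=3,i=1
  .####|.  b15=0 t=0,i=7
  .###.|.  b14=0 t=0,i=2
  .##.#|#  b13=1 t=4,i=13
  .##..|#  b12=1 t=1,i=1
  .#.##|#  b11=1 t=3,i=13
  .#.#.|#  b10=1 t=1,i=11
  .#..#|.  b9=0 t=3,i=10
  .#...|.  b8=0 t=0,i=14
  ..###|#  b7=1 t=0,i=1
  ..##.|#  b6=1 t=1,i=0
  ..#.#|#  b5=1 t=1,i=10
  ..#..|.  b4=0 t=0,i=13
  ...##|#  b3=1 t=0,i=0
  ...#.|#  b2=1 t=0,i=12
  ....#|#  b1=1 t=3,i=2
  .....|.  b0=0 t=8,i=1
  bits 10000001101010010011110011101110 = 2175352046

2175352046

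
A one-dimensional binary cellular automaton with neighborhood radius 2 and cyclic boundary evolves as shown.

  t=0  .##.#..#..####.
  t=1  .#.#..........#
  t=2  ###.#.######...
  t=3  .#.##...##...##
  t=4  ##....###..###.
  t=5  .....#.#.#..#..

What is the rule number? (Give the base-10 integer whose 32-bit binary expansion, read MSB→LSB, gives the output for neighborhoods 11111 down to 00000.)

  [31] ##### => #  t=2,i=8
  [30] ####. => .  t=0,i=12
  [29] ###.# => .  t=2,i=2
  [28] ###.. => .  t=0,i=13
  [27] ##.## => .  t=4,i=14
  [26] ##.#. => #  t=0,i=3
  [25] ##..# => #  t=0,i=14
  [24] ##... => .  t=2,i=12
  [23] #.### => .  t=2,i=6
  [22] #.##. => .  t=3,i=3
  [21] #.#.# => #  t=1,i=1
  [20] #.#.. => .  t=0,i=4
  [19] #..## => .  t=0,i=0
  [18] #..#. => .  t=0,i=6
  [17] #...# => #  t=2,i=13
  [16] #.... => .  t=1,i=5
  [15] .#### => .  t=0,i=11
  [14] .###. => #  t=2,i=1
  [13] .##.# => .  t=0,i=2
  [12] .##.. => .  t=3,i=4
  [11] .#.## => .  t=2,i=5
  [10] .#.#. => #  t=1,i=0
  [9] .#..# => .  t=0,i=5
  [8] .#... => #  t=1,i=4
  [7] ..### => .  t=0,i=10
  [6] ..##. => #  t=0,i=1
  [5] ..#.# => .  t=1,i=14
  [4] ..#.. => .  t=0,i=7
  [3] ...## => #  t=2,i=14
  [2] ...#. => .  t=1,i=13
  [1] ....# => .  t=1,i=12
  [0] ..... => #  t=1,i=6
  bits 10000110001000100100010101001001 = 2250392905

2250392905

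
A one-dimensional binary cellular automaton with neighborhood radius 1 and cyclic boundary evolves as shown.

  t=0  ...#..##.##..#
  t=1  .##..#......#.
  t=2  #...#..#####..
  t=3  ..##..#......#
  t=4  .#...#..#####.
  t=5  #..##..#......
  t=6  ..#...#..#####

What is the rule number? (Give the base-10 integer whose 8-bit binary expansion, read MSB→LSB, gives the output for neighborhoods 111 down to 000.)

3

  nb ###: next=.  (t=2,i=8, bit7=0)
  nb ##.: next=.  (t=0,i=7, bit6=0)
  nb #.#: next=.  (t=0,i=8, bit5=0)
  nb #..: next=.  (t=0,i=0, bit4=0)
  nb .##: next=.  (t=0,i=6, bit3=0)
  nb .#.: next=.  (t=0,i=3, bit2=0)
  nb ..#: next=#  (t=0,i=2, bit1=1)
  nb ...: next=#  (t=0,i=1, bit0=1)
  bits 00000011 = 3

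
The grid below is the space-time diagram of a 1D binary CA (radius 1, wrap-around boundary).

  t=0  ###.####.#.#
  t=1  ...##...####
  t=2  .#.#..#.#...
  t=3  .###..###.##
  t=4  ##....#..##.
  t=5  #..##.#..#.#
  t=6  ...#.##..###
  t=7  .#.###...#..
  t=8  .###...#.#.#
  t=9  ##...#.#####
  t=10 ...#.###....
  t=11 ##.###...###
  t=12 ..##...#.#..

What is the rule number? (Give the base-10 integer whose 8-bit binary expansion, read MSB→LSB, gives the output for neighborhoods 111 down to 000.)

  ###|.  b7=0 t=0,i=0
  ##.|.  b6=0 t=0,i=2
  #.#|#  b5=1 t=0,i=3
  #..|.  b4=0 t=1,i=0
  .##|#  b3=1 t=0,i=4
  .#.|#  b2=1 t=0,i=9
  ..#|.  b1=0 t=1,i=2
  ...|#  b0=1 t=1,i=1
  bits 00101101 = 45

45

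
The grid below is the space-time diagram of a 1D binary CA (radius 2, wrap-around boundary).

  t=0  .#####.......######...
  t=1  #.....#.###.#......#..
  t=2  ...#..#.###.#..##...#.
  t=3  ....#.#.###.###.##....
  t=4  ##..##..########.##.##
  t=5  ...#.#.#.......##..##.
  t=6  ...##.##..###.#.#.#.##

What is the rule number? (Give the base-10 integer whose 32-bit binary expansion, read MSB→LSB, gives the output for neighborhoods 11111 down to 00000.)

  nb #####: next=.  (t=0,i=3, bit31=0)
  nb ####.: next=.  (t=0,i=4, bit30=0)
  nb ###.#: next=#  (t=1,i=10, bit29=1)
  nb ###..: next=.  (t=0,i=5, bit28=0)
  nb ##.##: next=#  (t=3,i=11, bit27=1)
  nb ##.#.: next=.  (t=1,i=11, bit26=0)
  nb ##..#: next=.  (t=4,i=2, bit25=0)
  nb ##...: next=#  (t=0,i=6, bit24=1)
  nb #.###: next=#  (t=1,i=8, bit23=1)
  nb #.##.: next=.  (t=3,i=16, bit22=0)
  nb #.#.#: next=.  (t=3,i=6, bit21=0)
  nb #.#..: next=#  (t=1,i=12, bit20=1)
  nb #..##: next=#  (t=2,i=14, bit19=1)
  nb #..#.: next=.  (t=1,i=21, bit18=0)
  nb #...#: next=.  (t=2,i=18, bit17=0)
  nb #....: next=.  (t=0,i=7, bit16=0)
  nb .####: next=.  (t=0,i=2, bit15=0)
  nb .###.: next=#  (t=1,i=9, bit14=1)
  nb .##.#: next=.  (t=4,i=18, bit13=0)
  nb .##..: next=#  (t=2,i=16, bit12=1)
  nb .#.##: next=.  (t=1,i=7, bit11=0)
  nb .#.#.: next=#  (t=3,i=5, bit10=1)
  nb .#..#: next=#  (t=1,i=20, bit9=1)
  nb .#...: next=.  (t=1,i=1, bit8=0)
  nb ..###: next=.  (t=0,i=1, bit7=0)
  nb ..##.: next=.  (t=2,i=15, bit6=0)
  nb ..#.#: next=#  (t=1,i=6, bit5=1)
  nb ..#..: next=.  (t=1,i=0, bit4=0)
  nb ...##: next=#  (t=0,i=0, bit3=1)
  nb ...#.: next=.  (t=1,i=5, bit2=0)
  nb ....#: next=.  (t=0,i=11, bit1=0)
  nb .....: next=#  (t=0,i=8, bit0=1)
  bits 00101001100110000101011000101001 = 697849385

697849385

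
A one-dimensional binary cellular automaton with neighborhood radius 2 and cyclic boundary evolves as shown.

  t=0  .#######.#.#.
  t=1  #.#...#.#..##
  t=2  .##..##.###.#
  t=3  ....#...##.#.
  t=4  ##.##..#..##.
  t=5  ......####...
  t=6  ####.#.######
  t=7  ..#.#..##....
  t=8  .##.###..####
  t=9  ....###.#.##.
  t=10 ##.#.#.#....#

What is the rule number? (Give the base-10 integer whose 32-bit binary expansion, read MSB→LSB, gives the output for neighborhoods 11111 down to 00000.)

1436402237

  #####|.  b31=0 t=0,i=3
  ####.|#  b30=1 t=0,i=6
  ###.#|.  b29=0 t=0,i=7
  ###..|#  b28=1 t=5,i=9
  ##.##|.  b27=0 t=2,i=7
  ##.#.|#  b26=1 t=0,i=8
  ##..#|.  b25=0 t=2,i=3
  ##...|#  b24=1 t=5,i=10
  #.###|#  b23=1 t=2,i=8
  #.##.|.  b22=0 t=2,i=1
  #.#.#|.  b21=0 t=0,i=9
  #.#..|#  b20=1 t=0,i=11
  #..##|#  b19=1 t=0,i=0
  #..#.|#  b18=1 t=4,i=6
  #...#|.  b17=0 t=1,i=4
  #....|#  b16=1 t=3,i=0
  .####|#  b15=1 t=0,i=2
  .###.|#  b14=1 t=1,i=12
  .##.#|.  b13=0 t=2,i=6
  .##..|.  b12=0 t=2,i=2
  .#.##|.  b11=0 t=2,i=0
  .#.#.|.  b10=0 t=0,i=10
  .#..#|#  b9=1 t=0,i=12
  .#...|.  b8=0 t=1,i=3
  ..###|.  b7=0 t=0,i=1
  ..##.|.  b6=0 t=2,i=5
  ..#.#|#  b5=1 t=1,i=6
  ..#..|#  b4=1 t=3,i=4
  ...##|#  b3=1 t=3,i=7
  ...#.|#  b2=1 t=1,i=5
  ....#|.  b1=0 t=3,i=2
  .....|#  b0=1 t=3,i=1
  bits 01010101100111011100001000111101 = 1436402237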